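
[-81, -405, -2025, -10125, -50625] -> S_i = -81*5^i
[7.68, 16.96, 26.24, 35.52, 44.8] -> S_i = 7.68 + 9.28*i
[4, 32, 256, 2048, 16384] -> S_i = 4*8^i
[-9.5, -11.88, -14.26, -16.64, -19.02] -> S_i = -9.50 + -2.38*i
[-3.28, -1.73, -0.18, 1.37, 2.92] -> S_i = -3.28 + 1.55*i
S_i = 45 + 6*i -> [45, 51, 57, 63, 69]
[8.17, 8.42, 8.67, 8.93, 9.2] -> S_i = 8.17*1.03^i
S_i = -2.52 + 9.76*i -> [-2.52, 7.24, 17.0, 26.76, 36.52]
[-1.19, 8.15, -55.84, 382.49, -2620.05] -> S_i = -1.19*(-6.85)^i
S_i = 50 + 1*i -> [50, 51, 52, 53, 54]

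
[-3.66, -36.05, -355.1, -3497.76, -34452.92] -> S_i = -3.66*9.85^i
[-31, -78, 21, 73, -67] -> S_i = Random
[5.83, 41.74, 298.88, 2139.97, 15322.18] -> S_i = 5.83*7.16^i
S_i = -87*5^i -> [-87, -435, -2175, -10875, -54375]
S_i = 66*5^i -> [66, 330, 1650, 8250, 41250]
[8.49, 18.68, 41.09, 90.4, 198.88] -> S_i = 8.49*2.20^i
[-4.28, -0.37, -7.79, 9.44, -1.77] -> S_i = Random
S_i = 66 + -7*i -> [66, 59, 52, 45, 38]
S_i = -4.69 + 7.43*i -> [-4.69, 2.74, 10.17, 17.6, 25.03]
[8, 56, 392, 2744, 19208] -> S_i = 8*7^i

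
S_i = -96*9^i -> [-96, -864, -7776, -69984, -629856]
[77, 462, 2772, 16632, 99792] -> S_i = 77*6^i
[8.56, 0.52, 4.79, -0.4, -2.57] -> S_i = Random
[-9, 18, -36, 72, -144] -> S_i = -9*-2^i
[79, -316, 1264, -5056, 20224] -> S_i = 79*-4^i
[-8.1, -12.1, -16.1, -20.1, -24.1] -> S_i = -8.10 + -4.00*i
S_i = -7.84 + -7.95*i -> [-7.84, -15.79, -23.74, -31.69, -39.64]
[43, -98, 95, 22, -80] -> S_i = Random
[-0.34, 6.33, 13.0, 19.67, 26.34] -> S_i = -0.34 + 6.67*i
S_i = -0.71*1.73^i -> [-0.71, -1.23, -2.12, -3.68, -6.36]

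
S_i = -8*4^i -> [-8, -32, -128, -512, -2048]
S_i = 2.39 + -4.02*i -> [2.39, -1.63, -5.65, -9.67, -13.69]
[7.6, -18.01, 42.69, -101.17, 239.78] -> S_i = 7.60*(-2.37)^i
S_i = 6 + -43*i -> [6, -37, -80, -123, -166]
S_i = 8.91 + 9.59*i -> [8.91, 18.5, 28.09, 37.68, 47.27]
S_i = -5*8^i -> [-5, -40, -320, -2560, -20480]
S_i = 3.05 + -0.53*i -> [3.05, 2.52, 1.99, 1.46, 0.93]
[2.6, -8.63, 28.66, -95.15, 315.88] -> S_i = 2.60*(-3.32)^i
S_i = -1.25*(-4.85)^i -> [-1.25, 6.06, -29.4, 142.61, -691.64]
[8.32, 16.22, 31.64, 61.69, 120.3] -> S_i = 8.32*1.95^i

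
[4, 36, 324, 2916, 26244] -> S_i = 4*9^i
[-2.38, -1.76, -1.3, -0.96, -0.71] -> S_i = -2.38*0.74^i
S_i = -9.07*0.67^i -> [-9.07, -6.08, -4.07, -2.73, -1.83]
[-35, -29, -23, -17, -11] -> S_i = -35 + 6*i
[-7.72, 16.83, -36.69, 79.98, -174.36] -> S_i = -7.72*(-2.18)^i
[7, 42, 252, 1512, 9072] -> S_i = 7*6^i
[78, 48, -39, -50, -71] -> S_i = Random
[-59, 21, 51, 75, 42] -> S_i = Random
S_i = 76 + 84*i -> [76, 160, 244, 328, 412]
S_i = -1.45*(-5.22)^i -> [-1.45, 7.57, -39.51, 206.24, -1076.59]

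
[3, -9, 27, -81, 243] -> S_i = 3*-3^i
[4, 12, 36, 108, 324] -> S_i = 4*3^i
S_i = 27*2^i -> [27, 54, 108, 216, 432]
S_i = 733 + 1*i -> [733, 734, 735, 736, 737]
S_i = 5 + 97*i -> [5, 102, 199, 296, 393]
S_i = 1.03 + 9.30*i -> [1.03, 10.33, 19.63, 28.93, 38.23]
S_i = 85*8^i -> [85, 680, 5440, 43520, 348160]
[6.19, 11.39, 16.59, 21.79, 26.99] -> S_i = 6.19 + 5.20*i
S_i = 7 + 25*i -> [7, 32, 57, 82, 107]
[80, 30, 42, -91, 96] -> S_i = Random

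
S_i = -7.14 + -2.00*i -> [-7.14, -9.14, -11.14, -13.14, -15.14]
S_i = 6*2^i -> [6, 12, 24, 48, 96]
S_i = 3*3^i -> [3, 9, 27, 81, 243]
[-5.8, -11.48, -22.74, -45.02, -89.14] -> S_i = -5.80*1.98^i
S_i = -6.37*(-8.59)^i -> [-6.37, 54.72, -470.03, 4037.56, -34682.64]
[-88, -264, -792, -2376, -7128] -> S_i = -88*3^i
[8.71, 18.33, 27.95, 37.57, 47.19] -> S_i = 8.71 + 9.62*i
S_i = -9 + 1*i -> [-9, -8, -7, -6, -5]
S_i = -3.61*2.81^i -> [-3.61, -10.14, -28.5, -80.1, -225.08]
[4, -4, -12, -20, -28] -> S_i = 4 + -8*i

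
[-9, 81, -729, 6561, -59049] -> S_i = -9*-9^i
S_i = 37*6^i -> [37, 222, 1332, 7992, 47952]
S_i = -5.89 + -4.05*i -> [-5.89, -9.94, -13.99, -18.04, -22.09]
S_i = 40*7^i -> [40, 280, 1960, 13720, 96040]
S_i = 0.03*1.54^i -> [0.03, 0.05, 0.07, 0.11, 0.17]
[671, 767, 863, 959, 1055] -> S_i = 671 + 96*i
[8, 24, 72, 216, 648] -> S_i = 8*3^i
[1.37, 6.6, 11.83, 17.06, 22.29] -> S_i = 1.37 + 5.23*i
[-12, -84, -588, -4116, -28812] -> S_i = -12*7^i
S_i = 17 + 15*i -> [17, 32, 47, 62, 77]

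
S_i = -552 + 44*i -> [-552, -508, -464, -420, -376]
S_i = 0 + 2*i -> [0, 2, 4, 6, 8]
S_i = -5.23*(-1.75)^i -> [-5.23, 9.15, -16.02, 28.03, -49.05]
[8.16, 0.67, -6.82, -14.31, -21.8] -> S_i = 8.16 + -7.49*i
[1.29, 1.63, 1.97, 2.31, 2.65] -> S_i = 1.29 + 0.34*i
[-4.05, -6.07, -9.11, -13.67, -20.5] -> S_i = -4.05*1.50^i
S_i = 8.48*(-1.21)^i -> [8.48, -10.26, 12.42, -15.02, 18.18]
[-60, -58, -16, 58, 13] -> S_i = Random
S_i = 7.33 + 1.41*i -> [7.33, 8.74, 10.15, 11.56, 12.97]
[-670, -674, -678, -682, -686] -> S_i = -670 + -4*i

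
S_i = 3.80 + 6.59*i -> [3.8, 10.39, 16.98, 23.57, 30.16]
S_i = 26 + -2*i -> [26, 24, 22, 20, 18]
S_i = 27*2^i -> [27, 54, 108, 216, 432]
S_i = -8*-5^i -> [-8, 40, -200, 1000, -5000]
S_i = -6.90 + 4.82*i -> [-6.9, -2.08, 2.74, 7.56, 12.38]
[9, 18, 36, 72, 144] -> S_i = 9*2^i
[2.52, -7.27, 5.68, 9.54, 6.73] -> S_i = Random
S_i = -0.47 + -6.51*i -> [-0.47, -6.98, -13.49, -20.0, -26.51]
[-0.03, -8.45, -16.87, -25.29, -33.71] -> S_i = -0.03 + -8.42*i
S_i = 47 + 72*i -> [47, 119, 191, 263, 335]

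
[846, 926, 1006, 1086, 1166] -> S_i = 846 + 80*i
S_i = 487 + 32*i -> [487, 519, 551, 583, 615]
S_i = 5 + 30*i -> [5, 35, 65, 95, 125]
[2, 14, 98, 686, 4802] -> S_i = 2*7^i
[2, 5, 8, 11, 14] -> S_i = 2 + 3*i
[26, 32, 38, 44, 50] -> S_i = 26 + 6*i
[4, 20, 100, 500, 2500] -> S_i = 4*5^i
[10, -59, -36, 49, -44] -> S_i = Random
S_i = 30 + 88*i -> [30, 118, 206, 294, 382]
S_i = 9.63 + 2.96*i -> [9.63, 12.59, 15.55, 18.51, 21.47]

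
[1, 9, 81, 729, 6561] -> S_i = 1*9^i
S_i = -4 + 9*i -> [-4, 5, 14, 23, 32]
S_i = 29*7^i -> [29, 203, 1421, 9947, 69629]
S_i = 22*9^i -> [22, 198, 1782, 16038, 144342]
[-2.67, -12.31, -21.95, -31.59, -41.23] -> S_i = -2.67 + -9.64*i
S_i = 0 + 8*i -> [0, 8, 16, 24, 32]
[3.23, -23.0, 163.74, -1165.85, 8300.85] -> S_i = 3.23*(-7.12)^i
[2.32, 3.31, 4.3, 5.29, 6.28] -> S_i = 2.32 + 0.99*i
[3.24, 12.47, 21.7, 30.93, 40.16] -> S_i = 3.24 + 9.23*i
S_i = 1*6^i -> [1, 6, 36, 216, 1296]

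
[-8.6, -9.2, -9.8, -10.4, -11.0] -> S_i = -8.60 + -0.60*i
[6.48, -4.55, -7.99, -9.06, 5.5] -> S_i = Random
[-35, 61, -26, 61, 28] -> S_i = Random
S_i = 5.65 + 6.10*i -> [5.65, 11.75, 17.85, 23.95, 30.05]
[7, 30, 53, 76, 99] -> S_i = 7 + 23*i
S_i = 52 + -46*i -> [52, 6, -40, -86, -132]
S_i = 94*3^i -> [94, 282, 846, 2538, 7614]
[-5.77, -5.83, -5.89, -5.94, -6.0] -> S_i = -5.77*1.01^i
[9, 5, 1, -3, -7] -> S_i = 9 + -4*i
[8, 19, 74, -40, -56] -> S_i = Random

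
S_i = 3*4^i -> [3, 12, 48, 192, 768]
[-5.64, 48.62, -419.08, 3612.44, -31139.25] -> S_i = -5.64*(-8.62)^i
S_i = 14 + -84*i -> [14, -70, -154, -238, -322]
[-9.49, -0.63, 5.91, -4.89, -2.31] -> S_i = Random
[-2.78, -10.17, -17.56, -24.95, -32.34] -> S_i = -2.78 + -7.39*i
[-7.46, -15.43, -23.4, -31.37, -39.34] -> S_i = -7.46 + -7.97*i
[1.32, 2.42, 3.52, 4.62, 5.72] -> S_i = 1.32 + 1.10*i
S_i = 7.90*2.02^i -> [7.9, 15.96, 32.24, 65.12, 131.53]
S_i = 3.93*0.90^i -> [3.93, 3.54, 3.18, 2.86, 2.58]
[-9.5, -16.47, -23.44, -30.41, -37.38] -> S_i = -9.50 + -6.97*i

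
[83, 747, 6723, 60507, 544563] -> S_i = 83*9^i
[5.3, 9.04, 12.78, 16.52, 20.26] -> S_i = 5.30 + 3.74*i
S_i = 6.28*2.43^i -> [6.28, 15.26, 37.08, 90.11, 218.97]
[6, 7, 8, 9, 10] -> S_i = 6 + 1*i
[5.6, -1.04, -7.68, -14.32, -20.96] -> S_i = 5.60 + -6.64*i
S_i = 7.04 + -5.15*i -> [7.04, 1.89, -3.26, -8.41, -13.56]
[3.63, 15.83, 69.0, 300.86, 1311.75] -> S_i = 3.63*4.36^i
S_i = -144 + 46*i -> [-144, -98, -52, -6, 40]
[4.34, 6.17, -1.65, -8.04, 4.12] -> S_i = Random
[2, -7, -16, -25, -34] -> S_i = 2 + -9*i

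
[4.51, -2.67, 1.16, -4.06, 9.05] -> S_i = Random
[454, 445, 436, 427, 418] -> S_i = 454 + -9*i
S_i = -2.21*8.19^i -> [-2.21, -18.1, -148.24, -1214.07, -9943.24]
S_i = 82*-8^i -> [82, -656, 5248, -41984, 335872]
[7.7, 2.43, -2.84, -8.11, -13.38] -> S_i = 7.70 + -5.27*i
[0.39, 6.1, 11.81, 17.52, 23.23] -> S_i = 0.39 + 5.71*i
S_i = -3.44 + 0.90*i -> [-3.44, -2.54, -1.64, -0.74, 0.16]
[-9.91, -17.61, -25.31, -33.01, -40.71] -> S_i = -9.91 + -7.70*i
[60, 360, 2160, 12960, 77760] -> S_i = 60*6^i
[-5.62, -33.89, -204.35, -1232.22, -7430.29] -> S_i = -5.62*6.03^i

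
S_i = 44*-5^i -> [44, -220, 1100, -5500, 27500]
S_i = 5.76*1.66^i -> [5.76, 9.56, 15.87, 26.35, 43.74]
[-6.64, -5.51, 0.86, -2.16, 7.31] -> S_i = Random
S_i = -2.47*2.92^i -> [-2.47, -7.21, -21.06, -61.5, -179.57]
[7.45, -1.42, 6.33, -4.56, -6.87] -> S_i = Random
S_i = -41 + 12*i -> [-41, -29, -17, -5, 7]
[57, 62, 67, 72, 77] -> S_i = 57 + 5*i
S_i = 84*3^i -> [84, 252, 756, 2268, 6804]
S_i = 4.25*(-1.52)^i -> [4.25, -6.46, 9.82, -14.93, 22.69]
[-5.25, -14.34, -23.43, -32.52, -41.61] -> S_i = -5.25 + -9.09*i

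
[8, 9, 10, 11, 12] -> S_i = 8 + 1*i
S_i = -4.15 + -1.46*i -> [-4.15, -5.61, -7.07, -8.53, -9.99]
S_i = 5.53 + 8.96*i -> [5.53, 14.49, 23.45, 32.41, 41.37]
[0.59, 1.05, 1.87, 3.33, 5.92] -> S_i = 0.59*1.78^i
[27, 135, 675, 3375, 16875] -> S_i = 27*5^i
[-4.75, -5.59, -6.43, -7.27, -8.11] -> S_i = -4.75 + -0.84*i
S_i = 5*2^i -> [5, 10, 20, 40, 80]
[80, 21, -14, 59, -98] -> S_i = Random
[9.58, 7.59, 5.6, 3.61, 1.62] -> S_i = 9.58 + -1.99*i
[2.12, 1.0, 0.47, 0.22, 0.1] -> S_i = 2.12*0.47^i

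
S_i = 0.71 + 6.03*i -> [0.71, 6.74, 12.77, 18.8, 24.83]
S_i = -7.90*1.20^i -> [-7.9, -9.48, -11.38, -13.65, -16.38]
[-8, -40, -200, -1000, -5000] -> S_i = -8*5^i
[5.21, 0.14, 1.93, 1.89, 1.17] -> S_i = Random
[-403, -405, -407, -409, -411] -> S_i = -403 + -2*i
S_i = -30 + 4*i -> [-30, -26, -22, -18, -14]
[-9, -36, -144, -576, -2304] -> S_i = -9*4^i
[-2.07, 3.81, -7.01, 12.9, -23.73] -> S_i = -2.07*(-1.84)^i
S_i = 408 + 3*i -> [408, 411, 414, 417, 420]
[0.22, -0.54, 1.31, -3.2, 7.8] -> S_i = 0.22*(-2.44)^i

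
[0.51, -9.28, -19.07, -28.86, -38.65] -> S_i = 0.51 + -9.79*i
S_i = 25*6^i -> [25, 150, 900, 5400, 32400]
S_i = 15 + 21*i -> [15, 36, 57, 78, 99]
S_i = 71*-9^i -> [71, -639, 5751, -51759, 465831]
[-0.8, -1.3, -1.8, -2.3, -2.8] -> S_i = -0.80 + -0.50*i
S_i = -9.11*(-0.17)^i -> [-9.11, 1.55, -0.26, 0.04, -0.01]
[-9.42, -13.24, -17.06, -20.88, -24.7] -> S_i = -9.42 + -3.82*i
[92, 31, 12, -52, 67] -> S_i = Random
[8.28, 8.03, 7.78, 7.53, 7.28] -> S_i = 8.28 + -0.25*i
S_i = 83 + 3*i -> [83, 86, 89, 92, 95]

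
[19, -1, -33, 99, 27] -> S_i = Random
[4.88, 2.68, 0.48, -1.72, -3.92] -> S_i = 4.88 + -2.20*i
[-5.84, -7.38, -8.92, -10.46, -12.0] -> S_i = -5.84 + -1.54*i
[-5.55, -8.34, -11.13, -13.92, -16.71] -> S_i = -5.55 + -2.79*i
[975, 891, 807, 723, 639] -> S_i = 975 + -84*i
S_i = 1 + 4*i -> [1, 5, 9, 13, 17]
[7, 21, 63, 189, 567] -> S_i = 7*3^i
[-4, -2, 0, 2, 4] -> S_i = -4 + 2*i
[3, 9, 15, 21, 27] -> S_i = 3 + 6*i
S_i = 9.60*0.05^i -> [9.6, 0.48, 0.02, 0.0, 0.0]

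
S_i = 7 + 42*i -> [7, 49, 91, 133, 175]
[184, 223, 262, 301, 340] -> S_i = 184 + 39*i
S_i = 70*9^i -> [70, 630, 5670, 51030, 459270]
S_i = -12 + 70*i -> [-12, 58, 128, 198, 268]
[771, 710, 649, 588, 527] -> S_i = 771 + -61*i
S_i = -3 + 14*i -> [-3, 11, 25, 39, 53]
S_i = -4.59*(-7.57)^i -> [-4.59, 34.75, -263.03, 1991.13, -15072.88]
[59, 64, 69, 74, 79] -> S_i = 59 + 5*i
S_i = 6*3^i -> [6, 18, 54, 162, 486]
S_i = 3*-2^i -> [3, -6, 12, -24, 48]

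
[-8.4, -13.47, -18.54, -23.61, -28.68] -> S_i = -8.40 + -5.07*i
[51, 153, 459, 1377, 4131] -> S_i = 51*3^i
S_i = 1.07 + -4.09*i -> [1.07, -3.02, -7.11, -11.2, -15.29]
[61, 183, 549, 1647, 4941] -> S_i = 61*3^i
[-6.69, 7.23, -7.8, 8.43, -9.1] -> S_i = -6.69*(-1.08)^i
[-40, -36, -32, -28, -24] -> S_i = -40 + 4*i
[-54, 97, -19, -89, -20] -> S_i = Random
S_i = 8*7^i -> [8, 56, 392, 2744, 19208]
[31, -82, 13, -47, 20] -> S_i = Random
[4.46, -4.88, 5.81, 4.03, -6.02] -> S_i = Random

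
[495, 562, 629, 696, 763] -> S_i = 495 + 67*i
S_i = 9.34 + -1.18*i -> [9.34, 8.16, 6.98, 5.8, 4.62]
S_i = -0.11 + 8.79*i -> [-0.11, 8.68, 17.47, 26.26, 35.05]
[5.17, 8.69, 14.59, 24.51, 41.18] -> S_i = 5.17*1.68^i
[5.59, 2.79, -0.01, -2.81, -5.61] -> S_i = 5.59 + -2.80*i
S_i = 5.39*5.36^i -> [5.39, 28.89, 154.85, 830.01, 4448.85]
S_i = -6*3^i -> [-6, -18, -54, -162, -486]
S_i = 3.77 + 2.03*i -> [3.77, 5.8, 7.83, 9.86, 11.89]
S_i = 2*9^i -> [2, 18, 162, 1458, 13122]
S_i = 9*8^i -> [9, 72, 576, 4608, 36864]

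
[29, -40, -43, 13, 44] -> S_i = Random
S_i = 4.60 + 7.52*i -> [4.6, 12.12, 19.64, 27.16, 34.68]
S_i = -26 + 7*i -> [-26, -19, -12, -5, 2]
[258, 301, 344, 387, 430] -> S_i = 258 + 43*i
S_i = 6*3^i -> [6, 18, 54, 162, 486]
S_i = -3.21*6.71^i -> [-3.21, -21.54, -144.53, -969.78, -6507.21]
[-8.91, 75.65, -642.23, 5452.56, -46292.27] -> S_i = -8.91*(-8.49)^i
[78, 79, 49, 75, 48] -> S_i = Random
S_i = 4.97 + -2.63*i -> [4.97, 2.34, -0.29, -2.92, -5.55]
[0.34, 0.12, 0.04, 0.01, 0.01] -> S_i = 0.34*0.35^i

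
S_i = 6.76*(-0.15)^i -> [6.76, -1.01, 0.15, -0.02, 0.0]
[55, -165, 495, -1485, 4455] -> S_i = 55*-3^i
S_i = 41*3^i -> [41, 123, 369, 1107, 3321]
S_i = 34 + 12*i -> [34, 46, 58, 70, 82]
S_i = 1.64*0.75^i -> [1.64, 1.23, 0.92, 0.69, 0.52]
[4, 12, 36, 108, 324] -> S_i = 4*3^i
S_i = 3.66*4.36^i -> [3.66, 15.96, 69.58, 303.35, 1322.6]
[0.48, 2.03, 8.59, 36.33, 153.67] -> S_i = 0.48*4.23^i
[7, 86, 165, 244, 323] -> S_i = 7 + 79*i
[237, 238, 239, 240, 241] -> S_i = 237 + 1*i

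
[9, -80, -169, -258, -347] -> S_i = 9 + -89*i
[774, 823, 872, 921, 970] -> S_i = 774 + 49*i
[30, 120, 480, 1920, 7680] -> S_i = 30*4^i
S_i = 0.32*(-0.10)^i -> [0.32, -0.03, 0.0, -0.0, 0.0]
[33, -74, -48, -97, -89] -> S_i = Random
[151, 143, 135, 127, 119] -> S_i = 151 + -8*i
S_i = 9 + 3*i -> [9, 12, 15, 18, 21]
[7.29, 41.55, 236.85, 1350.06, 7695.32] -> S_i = 7.29*5.70^i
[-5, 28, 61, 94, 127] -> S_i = -5 + 33*i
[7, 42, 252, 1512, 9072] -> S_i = 7*6^i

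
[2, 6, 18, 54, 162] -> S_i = 2*3^i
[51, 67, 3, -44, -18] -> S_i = Random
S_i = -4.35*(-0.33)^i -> [-4.35, 1.44, -0.47, 0.16, -0.05]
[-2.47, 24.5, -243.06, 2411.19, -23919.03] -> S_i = -2.47*(-9.92)^i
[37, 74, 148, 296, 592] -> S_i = 37*2^i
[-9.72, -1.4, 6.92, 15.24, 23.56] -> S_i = -9.72 + 8.32*i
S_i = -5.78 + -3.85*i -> [-5.78, -9.63, -13.48, -17.33, -21.18]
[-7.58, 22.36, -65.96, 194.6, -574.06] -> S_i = -7.58*(-2.95)^i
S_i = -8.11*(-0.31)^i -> [-8.11, 2.51, -0.78, 0.24, -0.07]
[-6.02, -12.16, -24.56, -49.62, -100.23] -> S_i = -6.02*2.02^i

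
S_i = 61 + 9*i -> [61, 70, 79, 88, 97]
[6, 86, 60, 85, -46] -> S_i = Random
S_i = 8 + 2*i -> [8, 10, 12, 14, 16]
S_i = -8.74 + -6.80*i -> [-8.74, -15.54, -22.34, -29.14, -35.94]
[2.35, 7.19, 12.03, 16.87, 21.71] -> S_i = 2.35 + 4.84*i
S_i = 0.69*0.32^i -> [0.69, 0.22, 0.07, 0.02, 0.01]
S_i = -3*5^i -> [-3, -15, -75, -375, -1875]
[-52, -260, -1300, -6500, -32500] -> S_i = -52*5^i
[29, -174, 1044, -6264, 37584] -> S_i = 29*-6^i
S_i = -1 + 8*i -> [-1, 7, 15, 23, 31]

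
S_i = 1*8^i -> [1, 8, 64, 512, 4096]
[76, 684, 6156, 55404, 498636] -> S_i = 76*9^i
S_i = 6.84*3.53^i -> [6.84, 24.15, 85.23, 300.87, 1062.07]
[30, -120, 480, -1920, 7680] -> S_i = 30*-4^i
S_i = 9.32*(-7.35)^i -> [9.32, -68.5, 503.49, -3700.65, 27199.77]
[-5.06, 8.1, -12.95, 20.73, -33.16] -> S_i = -5.06*(-1.60)^i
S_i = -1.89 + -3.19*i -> [-1.89, -5.08, -8.27, -11.46, -14.65]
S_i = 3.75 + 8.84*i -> [3.75, 12.59, 21.43, 30.27, 39.11]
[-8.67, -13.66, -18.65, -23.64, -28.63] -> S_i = -8.67 + -4.99*i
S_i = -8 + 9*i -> [-8, 1, 10, 19, 28]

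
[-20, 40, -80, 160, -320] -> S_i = -20*-2^i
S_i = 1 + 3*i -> [1, 4, 7, 10, 13]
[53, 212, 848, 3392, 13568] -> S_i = 53*4^i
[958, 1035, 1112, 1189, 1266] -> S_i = 958 + 77*i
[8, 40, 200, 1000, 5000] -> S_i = 8*5^i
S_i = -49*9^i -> [-49, -441, -3969, -35721, -321489]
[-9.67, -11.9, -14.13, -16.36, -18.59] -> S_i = -9.67 + -2.23*i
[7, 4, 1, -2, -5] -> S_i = 7 + -3*i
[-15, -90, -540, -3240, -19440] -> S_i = -15*6^i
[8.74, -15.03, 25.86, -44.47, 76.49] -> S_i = 8.74*(-1.72)^i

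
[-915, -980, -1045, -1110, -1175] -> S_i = -915 + -65*i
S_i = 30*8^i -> [30, 240, 1920, 15360, 122880]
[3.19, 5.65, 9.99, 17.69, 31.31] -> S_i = 3.19*1.77^i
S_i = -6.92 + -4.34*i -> [-6.92, -11.26, -15.6, -19.94, -24.28]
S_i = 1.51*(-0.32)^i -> [1.51, -0.48, 0.15, -0.05, 0.02]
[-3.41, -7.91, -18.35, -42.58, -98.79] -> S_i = -3.41*2.32^i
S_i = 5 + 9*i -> [5, 14, 23, 32, 41]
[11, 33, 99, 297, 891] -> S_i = 11*3^i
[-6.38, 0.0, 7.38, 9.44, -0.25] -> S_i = Random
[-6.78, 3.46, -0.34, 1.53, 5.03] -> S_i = Random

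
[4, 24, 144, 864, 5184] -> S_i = 4*6^i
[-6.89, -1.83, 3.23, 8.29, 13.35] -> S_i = -6.89 + 5.06*i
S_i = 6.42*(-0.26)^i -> [6.42, -1.67, 0.43, -0.11, 0.03]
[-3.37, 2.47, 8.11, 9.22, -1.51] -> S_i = Random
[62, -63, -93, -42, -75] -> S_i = Random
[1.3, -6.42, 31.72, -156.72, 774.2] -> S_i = 1.30*(-4.94)^i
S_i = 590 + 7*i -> [590, 597, 604, 611, 618]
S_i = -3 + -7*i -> [-3, -10, -17, -24, -31]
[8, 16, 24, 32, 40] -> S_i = 8 + 8*i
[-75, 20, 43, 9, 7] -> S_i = Random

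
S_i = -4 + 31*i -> [-4, 27, 58, 89, 120]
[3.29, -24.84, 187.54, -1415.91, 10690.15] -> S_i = 3.29*(-7.55)^i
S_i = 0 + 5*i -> [0, 5, 10, 15, 20]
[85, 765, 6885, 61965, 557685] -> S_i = 85*9^i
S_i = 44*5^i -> [44, 220, 1100, 5500, 27500]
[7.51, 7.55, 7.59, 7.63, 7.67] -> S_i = 7.51 + 0.04*i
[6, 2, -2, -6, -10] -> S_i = 6 + -4*i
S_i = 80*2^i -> [80, 160, 320, 640, 1280]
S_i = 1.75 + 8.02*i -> [1.75, 9.77, 17.79, 25.81, 33.83]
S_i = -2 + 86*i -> [-2, 84, 170, 256, 342]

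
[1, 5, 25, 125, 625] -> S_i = 1*5^i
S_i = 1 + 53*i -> [1, 54, 107, 160, 213]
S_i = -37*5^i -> [-37, -185, -925, -4625, -23125]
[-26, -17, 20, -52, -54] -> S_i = Random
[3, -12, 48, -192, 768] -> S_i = 3*-4^i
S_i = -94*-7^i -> [-94, 658, -4606, 32242, -225694]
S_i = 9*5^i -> [9, 45, 225, 1125, 5625]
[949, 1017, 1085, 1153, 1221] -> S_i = 949 + 68*i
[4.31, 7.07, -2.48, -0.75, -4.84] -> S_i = Random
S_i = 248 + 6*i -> [248, 254, 260, 266, 272]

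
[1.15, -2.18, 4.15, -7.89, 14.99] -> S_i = 1.15*(-1.90)^i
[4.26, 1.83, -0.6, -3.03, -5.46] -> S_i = 4.26 + -2.43*i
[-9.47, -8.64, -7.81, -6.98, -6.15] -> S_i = -9.47 + 0.83*i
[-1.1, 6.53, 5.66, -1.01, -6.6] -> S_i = Random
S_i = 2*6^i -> [2, 12, 72, 432, 2592]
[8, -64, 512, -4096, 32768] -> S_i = 8*-8^i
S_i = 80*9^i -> [80, 720, 6480, 58320, 524880]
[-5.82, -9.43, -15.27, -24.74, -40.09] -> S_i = -5.82*1.62^i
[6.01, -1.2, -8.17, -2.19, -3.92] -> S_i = Random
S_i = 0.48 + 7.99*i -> [0.48, 8.47, 16.46, 24.45, 32.44]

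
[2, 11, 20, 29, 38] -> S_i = 2 + 9*i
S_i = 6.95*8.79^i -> [6.95, 61.09, 536.99, 4720.1, 41489.7]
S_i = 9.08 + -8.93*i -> [9.08, 0.15, -8.78, -17.71, -26.64]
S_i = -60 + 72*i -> [-60, 12, 84, 156, 228]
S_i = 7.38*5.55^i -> [7.38, 40.96, 227.32, 1261.64, 7002.1]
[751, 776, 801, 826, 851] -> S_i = 751 + 25*i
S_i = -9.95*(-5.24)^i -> [-9.95, 52.14, -273.2, 1431.58, -7501.5]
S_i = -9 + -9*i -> [-9, -18, -27, -36, -45]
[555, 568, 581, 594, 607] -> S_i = 555 + 13*i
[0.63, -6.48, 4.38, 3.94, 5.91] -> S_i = Random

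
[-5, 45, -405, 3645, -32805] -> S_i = -5*-9^i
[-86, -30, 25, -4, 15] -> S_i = Random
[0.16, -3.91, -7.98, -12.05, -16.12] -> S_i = 0.16 + -4.07*i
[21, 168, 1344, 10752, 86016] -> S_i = 21*8^i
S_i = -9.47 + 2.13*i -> [-9.47, -7.34, -5.21, -3.08, -0.95]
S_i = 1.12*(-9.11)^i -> [1.12, -10.2, 92.95, -846.78, 7714.21]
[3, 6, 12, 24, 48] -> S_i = 3*2^i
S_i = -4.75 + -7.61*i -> [-4.75, -12.36, -19.97, -27.58, -35.19]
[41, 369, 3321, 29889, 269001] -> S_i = 41*9^i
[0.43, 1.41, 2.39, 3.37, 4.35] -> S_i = 0.43 + 0.98*i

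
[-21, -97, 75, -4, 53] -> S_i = Random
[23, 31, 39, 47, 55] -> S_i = 23 + 8*i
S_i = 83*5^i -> [83, 415, 2075, 10375, 51875]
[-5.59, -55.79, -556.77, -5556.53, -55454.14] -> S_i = -5.59*9.98^i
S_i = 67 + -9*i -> [67, 58, 49, 40, 31]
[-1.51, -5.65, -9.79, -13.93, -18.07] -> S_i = -1.51 + -4.14*i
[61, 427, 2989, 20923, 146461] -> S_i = 61*7^i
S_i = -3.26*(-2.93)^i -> [-3.26, 9.55, -27.99, 82.0, -240.26]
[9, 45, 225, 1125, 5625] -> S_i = 9*5^i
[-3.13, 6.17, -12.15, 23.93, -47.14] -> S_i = -3.13*(-1.97)^i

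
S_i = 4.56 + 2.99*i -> [4.56, 7.55, 10.54, 13.53, 16.52]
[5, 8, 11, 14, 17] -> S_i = 5 + 3*i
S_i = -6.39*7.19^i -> [-6.39, -45.94, -330.34, -2375.13, -17077.19]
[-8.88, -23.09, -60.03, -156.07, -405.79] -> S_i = -8.88*2.60^i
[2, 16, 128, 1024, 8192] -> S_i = 2*8^i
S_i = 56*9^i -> [56, 504, 4536, 40824, 367416]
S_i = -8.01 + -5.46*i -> [-8.01, -13.47, -18.93, -24.39, -29.85]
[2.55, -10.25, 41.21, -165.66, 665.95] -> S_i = 2.55*(-4.02)^i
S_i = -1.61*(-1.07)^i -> [-1.61, 1.72, -1.84, 1.97, -2.11]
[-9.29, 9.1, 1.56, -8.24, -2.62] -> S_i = Random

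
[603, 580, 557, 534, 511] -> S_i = 603 + -23*i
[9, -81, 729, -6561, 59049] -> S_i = 9*-9^i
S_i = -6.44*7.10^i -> [-6.44, -45.72, -324.64, -2304.95, -16365.12]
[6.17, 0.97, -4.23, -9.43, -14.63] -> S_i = 6.17 + -5.20*i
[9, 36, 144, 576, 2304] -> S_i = 9*4^i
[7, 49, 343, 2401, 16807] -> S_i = 7*7^i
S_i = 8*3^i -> [8, 24, 72, 216, 648]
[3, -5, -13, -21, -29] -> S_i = 3 + -8*i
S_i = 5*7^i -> [5, 35, 245, 1715, 12005]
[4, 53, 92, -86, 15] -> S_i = Random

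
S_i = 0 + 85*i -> [0, 85, 170, 255, 340]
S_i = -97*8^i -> [-97, -776, -6208, -49664, -397312]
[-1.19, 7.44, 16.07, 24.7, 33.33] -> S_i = -1.19 + 8.63*i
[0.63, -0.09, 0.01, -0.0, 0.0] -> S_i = 0.63*(-0.14)^i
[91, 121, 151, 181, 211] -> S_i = 91 + 30*i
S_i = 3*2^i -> [3, 6, 12, 24, 48]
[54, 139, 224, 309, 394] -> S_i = 54 + 85*i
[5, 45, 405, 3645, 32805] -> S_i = 5*9^i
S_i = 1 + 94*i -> [1, 95, 189, 283, 377]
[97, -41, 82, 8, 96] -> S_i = Random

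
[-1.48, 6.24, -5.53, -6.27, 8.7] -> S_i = Random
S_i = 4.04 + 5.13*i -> [4.04, 9.17, 14.3, 19.43, 24.56]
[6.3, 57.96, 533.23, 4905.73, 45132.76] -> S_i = 6.30*9.20^i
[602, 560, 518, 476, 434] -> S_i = 602 + -42*i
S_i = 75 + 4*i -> [75, 79, 83, 87, 91]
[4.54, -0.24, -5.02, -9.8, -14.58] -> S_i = 4.54 + -4.78*i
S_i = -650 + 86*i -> [-650, -564, -478, -392, -306]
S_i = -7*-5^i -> [-7, 35, -175, 875, -4375]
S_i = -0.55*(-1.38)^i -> [-0.55, 0.76, -1.05, 1.45, -1.99]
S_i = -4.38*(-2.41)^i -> [-4.38, 10.56, -25.44, 61.31, -147.76]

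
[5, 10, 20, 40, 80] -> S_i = 5*2^i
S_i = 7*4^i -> [7, 28, 112, 448, 1792]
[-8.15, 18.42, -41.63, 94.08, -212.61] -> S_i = -8.15*(-2.26)^i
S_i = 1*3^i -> [1, 3, 9, 27, 81]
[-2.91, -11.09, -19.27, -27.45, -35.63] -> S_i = -2.91 + -8.18*i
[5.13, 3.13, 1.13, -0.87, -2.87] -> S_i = 5.13 + -2.00*i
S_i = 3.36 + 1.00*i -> [3.36, 4.36, 5.36, 6.36, 7.36]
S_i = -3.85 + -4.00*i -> [-3.85, -7.85, -11.85, -15.85, -19.85]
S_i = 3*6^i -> [3, 18, 108, 648, 3888]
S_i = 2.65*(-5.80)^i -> [2.65, -15.37, 89.15, -517.05, 2998.87]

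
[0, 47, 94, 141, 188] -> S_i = 0 + 47*i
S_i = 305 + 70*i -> [305, 375, 445, 515, 585]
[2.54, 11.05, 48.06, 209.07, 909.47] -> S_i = 2.54*4.35^i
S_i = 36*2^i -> [36, 72, 144, 288, 576]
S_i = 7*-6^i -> [7, -42, 252, -1512, 9072]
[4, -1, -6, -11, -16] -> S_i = 4 + -5*i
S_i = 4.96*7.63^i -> [4.96, 37.84, 288.76, 2203.21, 16810.47]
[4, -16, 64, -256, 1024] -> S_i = 4*-4^i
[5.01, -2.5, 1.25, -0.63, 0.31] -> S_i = 5.01*(-0.50)^i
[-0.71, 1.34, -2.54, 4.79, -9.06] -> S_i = -0.71*(-1.89)^i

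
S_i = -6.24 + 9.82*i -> [-6.24, 3.58, 13.4, 23.22, 33.04]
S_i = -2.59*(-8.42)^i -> [-2.59, 21.81, -183.62, 1546.09, -13018.12]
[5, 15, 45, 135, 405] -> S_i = 5*3^i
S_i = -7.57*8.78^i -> [-7.57, -66.46, -583.56, -5123.65, -44985.64]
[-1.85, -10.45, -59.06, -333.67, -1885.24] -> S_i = -1.85*5.65^i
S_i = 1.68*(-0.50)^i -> [1.68, -0.84, 0.42, -0.21, 0.1]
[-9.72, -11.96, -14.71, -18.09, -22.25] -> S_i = -9.72*1.23^i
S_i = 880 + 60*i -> [880, 940, 1000, 1060, 1120]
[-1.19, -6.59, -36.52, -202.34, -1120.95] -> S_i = -1.19*5.54^i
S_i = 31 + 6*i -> [31, 37, 43, 49, 55]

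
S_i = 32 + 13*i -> [32, 45, 58, 71, 84]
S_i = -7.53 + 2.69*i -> [-7.53, -4.84, -2.15, 0.54, 3.23]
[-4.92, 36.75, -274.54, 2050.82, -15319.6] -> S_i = -4.92*(-7.47)^i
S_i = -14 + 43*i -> [-14, 29, 72, 115, 158]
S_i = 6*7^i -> [6, 42, 294, 2058, 14406]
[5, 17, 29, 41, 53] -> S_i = 5 + 12*i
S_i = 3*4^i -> [3, 12, 48, 192, 768]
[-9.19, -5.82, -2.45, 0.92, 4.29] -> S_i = -9.19 + 3.37*i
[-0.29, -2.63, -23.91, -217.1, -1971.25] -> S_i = -0.29*9.08^i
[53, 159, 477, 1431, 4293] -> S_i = 53*3^i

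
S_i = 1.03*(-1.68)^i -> [1.03, -1.73, 2.91, -4.88, 8.2]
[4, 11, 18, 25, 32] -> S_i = 4 + 7*i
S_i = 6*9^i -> [6, 54, 486, 4374, 39366]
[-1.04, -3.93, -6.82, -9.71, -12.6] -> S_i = -1.04 + -2.89*i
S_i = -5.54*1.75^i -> [-5.54, -9.7, -16.97, -29.69, -51.96]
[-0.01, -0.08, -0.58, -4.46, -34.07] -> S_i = -0.01*7.64^i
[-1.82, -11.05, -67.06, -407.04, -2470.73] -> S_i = -1.82*6.07^i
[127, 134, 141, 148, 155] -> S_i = 127 + 7*i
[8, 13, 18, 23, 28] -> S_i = 8 + 5*i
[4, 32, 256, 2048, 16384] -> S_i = 4*8^i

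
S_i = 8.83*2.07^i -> [8.83, 18.28, 37.84, 78.32, 162.12]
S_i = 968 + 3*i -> [968, 971, 974, 977, 980]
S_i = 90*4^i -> [90, 360, 1440, 5760, 23040]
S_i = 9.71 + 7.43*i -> [9.71, 17.14, 24.57, 32.0, 39.43]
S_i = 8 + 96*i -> [8, 104, 200, 296, 392]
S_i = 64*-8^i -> [64, -512, 4096, -32768, 262144]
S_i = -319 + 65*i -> [-319, -254, -189, -124, -59]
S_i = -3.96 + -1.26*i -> [-3.96, -5.22, -6.48, -7.74, -9.0]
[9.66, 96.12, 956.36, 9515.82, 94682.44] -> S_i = 9.66*9.95^i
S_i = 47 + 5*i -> [47, 52, 57, 62, 67]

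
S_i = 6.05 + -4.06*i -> [6.05, 1.99, -2.07, -6.13, -10.19]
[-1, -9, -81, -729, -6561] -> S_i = -1*9^i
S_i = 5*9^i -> [5, 45, 405, 3645, 32805]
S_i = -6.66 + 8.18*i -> [-6.66, 1.52, 9.7, 17.88, 26.06]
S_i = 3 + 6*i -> [3, 9, 15, 21, 27]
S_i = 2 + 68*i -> [2, 70, 138, 206, 274]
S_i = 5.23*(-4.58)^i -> [5.23, -23.95, 109.71, -502.46, 2301.25]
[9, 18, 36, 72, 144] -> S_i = 9*2^i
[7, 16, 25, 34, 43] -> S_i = 7 + 9*i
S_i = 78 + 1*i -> [78, 79, 80, 81, 82]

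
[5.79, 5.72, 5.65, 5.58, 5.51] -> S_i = 5.79 + -0.07*i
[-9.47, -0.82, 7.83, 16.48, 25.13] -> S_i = -9.47 + 8.65*i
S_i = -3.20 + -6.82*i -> [-3.2, -10.02, -16.84, -23.66, -30.48]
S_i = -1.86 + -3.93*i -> [-1.86, -5.79, -9.72, -13.65, -17.58]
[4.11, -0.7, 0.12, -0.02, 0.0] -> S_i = 4.11*(-0.17)^i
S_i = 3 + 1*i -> [3, 4, 5, 6, 7]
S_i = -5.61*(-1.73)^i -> [-5.61, 9.71, -16.79, 29.05, -50.25]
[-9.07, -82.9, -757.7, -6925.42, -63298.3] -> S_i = -9.07*9.14^i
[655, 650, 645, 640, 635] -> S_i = 655 + -5*i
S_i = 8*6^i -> [8, 48, 288, 1728, 10368]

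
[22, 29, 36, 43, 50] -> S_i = 22 + 7*i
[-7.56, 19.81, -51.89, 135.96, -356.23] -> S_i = -7.56*(-2.62)^i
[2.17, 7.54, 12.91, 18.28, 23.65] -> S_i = 2.17 + 5.37*i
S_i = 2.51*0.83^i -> [2.51, 2.08, 1.73, 1.44, 1.19]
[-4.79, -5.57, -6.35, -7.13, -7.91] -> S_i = -4.79 + -0.78*i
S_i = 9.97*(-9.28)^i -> [9.97, -92.52, 858.6, -7967.81, 73941.3]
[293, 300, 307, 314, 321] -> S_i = 293 + 7*i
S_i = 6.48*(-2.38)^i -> [6.48, -15.42, 36.71, -87.36, 207.91]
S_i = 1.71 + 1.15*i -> [1.71, 2.86, 4.01, 5.16, 6.31]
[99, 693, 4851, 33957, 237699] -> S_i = 99*7^i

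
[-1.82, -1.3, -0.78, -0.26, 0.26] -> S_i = -1.82 + 0.52*i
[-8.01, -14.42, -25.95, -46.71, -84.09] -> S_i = -8.01*1.80^i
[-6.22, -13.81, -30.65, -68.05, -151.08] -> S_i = -6.22*2.22^i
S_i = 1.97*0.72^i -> [1.97, 1.42, 1.02, 0.74, 0.53]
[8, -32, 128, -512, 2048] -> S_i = 8*-4^i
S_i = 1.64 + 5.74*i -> [1.64, 7.38, 13.12, 18.86, 24.6]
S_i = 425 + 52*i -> [425, 477, 529, 581, 633]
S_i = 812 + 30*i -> [812, 842, 872, 902, 932]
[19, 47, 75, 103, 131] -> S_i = 19 + 28*i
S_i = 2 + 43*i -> [2, 45, 88, 131, 174]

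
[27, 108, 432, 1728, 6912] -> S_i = 27*4^i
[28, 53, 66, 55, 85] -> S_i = Random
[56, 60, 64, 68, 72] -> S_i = 56 + 4*i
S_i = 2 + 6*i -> [2, 8, 14, 20, 26]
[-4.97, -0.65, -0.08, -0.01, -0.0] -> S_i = -4.97*0.13^i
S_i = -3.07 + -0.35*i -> [-3.07, -3.42, -3.77, -4.12, -4.47]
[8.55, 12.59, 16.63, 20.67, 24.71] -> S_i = 8.55 + 4.04*i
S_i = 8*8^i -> [8, 64, 512, 4096, 32768]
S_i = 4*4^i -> [4, 16, 64, 256, 1024]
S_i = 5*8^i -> [5, 40, 320, 2560, 20480]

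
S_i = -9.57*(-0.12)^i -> [-9.57, 1.15, -0.14, 0.02, -0.0]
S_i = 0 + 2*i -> [0, 2, 4, 6, 8]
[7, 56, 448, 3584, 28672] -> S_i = 7*8^i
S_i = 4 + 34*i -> [4, 38, 72, 106, 140]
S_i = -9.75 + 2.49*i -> [-9.75, -7.26, -4.77, -2.28, 0.21]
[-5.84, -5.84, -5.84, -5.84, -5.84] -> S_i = -5.84*1.00^i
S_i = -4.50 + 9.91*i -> [-4.5, 5.41, 15.32, 25.23, 35.14]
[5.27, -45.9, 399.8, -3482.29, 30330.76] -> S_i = 5.27*(-8.71)^i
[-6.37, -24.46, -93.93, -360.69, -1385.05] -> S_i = -6.37*3.84^i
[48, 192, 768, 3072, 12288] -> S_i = 48*4^i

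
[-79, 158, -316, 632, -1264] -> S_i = -79*-2^i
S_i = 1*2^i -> [1, 2, 4, 8, 16]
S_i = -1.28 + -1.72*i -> [-1.28, -3.0, -4.72, -6.44, -8.16]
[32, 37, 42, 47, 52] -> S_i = 32 + 5*i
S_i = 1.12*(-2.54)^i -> [1.12, -2.84, 7.23, -18.35, 46.62]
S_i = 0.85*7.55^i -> [0.85, 6.42, 48.45, 365.81, 2761.89]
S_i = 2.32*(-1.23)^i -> [2.32, -2.85, 3.51, -4.32, 5.31]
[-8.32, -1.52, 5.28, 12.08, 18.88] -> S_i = -8.32 + 6.80*i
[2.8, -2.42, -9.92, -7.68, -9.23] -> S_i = Random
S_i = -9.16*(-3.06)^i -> [-9.16, 28.03, -85.77, 262.46, -803.12]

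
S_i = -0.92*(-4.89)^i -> [-0.92, 4.5, -22.0, 107.58, -526.05]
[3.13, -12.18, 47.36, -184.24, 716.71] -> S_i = 3.13*(-3.89)^i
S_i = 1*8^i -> [1, 8, 64, 512, 4096]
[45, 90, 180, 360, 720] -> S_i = 45*2^i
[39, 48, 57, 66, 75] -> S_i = 39 + 9*i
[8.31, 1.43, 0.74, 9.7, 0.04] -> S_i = Random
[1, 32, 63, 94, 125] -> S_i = 1 + 31*i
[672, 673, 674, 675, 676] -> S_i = 672 + 1*i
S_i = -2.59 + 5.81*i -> [-2.59, 3.22, 9.03, 14.84, 20.65]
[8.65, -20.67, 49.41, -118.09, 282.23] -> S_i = 8.65*(-2.39)^i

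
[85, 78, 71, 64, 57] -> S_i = 85 + -7*i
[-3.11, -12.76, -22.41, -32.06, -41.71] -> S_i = -3.11 + -9.65*i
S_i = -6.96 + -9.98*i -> [-6.96, -16.94, -26.92, -36.9, -46.88]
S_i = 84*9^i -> [84, 756, 6804, 61236, 551124]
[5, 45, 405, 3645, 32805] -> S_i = 5*9^i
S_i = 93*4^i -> [93, 372, 1488, 5952, 23808]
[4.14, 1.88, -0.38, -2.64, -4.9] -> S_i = 4.14 + -2.26*i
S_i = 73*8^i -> [73, 584, 4672, 37376, 299008]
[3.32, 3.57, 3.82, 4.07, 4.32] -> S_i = 3.32 + 0.25*i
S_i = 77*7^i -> [77, 539, 3773, 26411, 184877]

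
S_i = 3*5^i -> [3, 15, 75, 375, 1875]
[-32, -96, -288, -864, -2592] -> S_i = -32*3^i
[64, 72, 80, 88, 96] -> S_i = 64 + 8*i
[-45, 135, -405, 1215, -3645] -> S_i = -45*-3^i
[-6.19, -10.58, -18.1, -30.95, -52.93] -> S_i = -6.19*1.71^i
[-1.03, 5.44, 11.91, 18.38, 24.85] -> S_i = -1.03 + 6.47*i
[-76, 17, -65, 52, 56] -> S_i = Random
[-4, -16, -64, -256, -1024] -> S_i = -4*4^i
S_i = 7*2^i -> [7, 14, 28, 56, 112]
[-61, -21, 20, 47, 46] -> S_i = Random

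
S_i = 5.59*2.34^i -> [5.59, 13.08, 30.61, 71.62, 167.6]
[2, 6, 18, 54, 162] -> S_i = 2*3^i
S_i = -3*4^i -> [-3, -12, -48, -192, -768]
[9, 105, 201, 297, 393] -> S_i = 9 + 96*i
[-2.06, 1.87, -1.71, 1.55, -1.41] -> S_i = -2.06*(-0.91)^i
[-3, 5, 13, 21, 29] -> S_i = -3 + 8*i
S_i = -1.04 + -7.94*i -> [-1.04, -8.98, -16.92, -24.86, -32.8]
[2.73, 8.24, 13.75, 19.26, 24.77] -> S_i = 2.73 + 5.51*i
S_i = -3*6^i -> [-3, -18, -108, -648, -3888]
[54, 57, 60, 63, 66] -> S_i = 54 + 3*i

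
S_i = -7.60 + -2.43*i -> [-7.6, -10.03, -12.46, -14.89, -17.32]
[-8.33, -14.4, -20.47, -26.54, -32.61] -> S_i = -8.33 + -6.07*i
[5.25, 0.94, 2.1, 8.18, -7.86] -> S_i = Random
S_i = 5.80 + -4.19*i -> [5.8, 1.61, -2.58, -6.77, -10.96]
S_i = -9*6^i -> [-9, -54, -324, -1944, -11664]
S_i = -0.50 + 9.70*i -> [-0.5, 9.2, 18.9, 28.6, 38.3]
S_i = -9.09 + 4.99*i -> [-9.09, -4.1, 0.89, 5.88, 10.87]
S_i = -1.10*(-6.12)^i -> [-1.1, 6.73, -41.2, 252.14, -1543.12]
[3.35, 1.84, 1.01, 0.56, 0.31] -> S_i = 3.35*0.55^i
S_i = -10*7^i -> [-10, -70, -490, -3430, -24010]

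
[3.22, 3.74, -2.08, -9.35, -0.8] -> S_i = Random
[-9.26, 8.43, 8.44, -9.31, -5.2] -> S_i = Random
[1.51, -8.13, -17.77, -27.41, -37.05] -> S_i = 1.51 + -9.64*i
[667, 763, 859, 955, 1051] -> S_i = 667 + 96*i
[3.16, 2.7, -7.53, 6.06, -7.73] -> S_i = Random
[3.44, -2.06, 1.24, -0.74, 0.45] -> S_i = 3.44*(-0.60)^i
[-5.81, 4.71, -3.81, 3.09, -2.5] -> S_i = -5.81*(-0.81)^i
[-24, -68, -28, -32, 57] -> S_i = Random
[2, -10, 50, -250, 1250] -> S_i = 2*-5^i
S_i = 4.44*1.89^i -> [4.44, 8.39, 15.86, 29.98, 56.65]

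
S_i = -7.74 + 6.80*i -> [-7.74, -0.94, 5.86, 12.66, 19.46]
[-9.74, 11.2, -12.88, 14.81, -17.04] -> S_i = -9.74*(-1.15)^i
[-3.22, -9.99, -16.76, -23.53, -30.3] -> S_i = -3.22 + -6.77*i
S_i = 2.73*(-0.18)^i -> [2.73, -0.49, 0.09, -0.02, 0.0]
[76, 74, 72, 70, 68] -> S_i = 76 + -2*i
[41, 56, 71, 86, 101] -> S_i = 41 + 15*i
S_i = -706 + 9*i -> [-706, -697, -688, -679, -670]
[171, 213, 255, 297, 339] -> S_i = 171 + 42*i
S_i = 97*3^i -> [97, 291, 873, 2619, 7857]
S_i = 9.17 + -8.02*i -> [9.17, 1.15, -6.87, -14.89, -22.91]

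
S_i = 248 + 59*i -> [248, 307, 366, 425, 484]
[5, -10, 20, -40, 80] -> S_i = 5*-2^i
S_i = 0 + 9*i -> [0, 9, 18, 27, 36]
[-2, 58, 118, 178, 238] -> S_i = -2 + 60*i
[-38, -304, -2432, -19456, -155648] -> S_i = -38*8^i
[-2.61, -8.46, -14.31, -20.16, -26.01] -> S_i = -2.61 + -5.85*i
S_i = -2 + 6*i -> [-2, 4, 10, 16, 22]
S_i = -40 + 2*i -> [-40, -38, -36, -34, -32]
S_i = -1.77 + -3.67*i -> [-1.77, -5.44, -9.11, -12.78, -16.45]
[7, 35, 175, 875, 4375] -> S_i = 7*5^i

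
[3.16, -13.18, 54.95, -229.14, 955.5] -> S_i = 3.16*(-4.17)^i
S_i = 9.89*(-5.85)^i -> [9.89, -57.86, 338.46, -1979.99, 11582.97]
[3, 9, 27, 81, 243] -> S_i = 3*3^i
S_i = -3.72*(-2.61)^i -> [-3.72, 9.71, -25.34, 66.14, -172.63]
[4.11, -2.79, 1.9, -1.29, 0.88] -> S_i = 4.11*(-0.68)^i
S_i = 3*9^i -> [3, 27, 243, 2187, 19683]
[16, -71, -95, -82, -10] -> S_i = Random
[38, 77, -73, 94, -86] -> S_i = Random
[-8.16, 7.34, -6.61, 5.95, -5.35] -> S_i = -8.16*(-0.90)^i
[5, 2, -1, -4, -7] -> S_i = 5 + -3*i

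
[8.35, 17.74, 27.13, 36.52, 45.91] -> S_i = 8.35 + 9.39*i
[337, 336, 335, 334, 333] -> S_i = 337 + -1*i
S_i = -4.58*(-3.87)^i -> [-4.58, 17.72, -68.59, 265.46, -1027.33]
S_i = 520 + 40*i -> [520, 560, 600, 640, 680]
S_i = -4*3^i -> [-4, -12, -36, -108, -324]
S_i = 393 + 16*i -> [393, 409, 425, 441, 457]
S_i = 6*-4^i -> [6, -24, 96, -384, 1536]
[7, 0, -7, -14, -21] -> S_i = 7 + -7*i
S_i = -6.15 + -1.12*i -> [-6.15, -7.27, -8.39, -9.51, -10.63]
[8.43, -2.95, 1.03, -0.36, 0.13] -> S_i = 8.43*(-0.35)^i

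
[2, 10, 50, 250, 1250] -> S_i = 2*5^i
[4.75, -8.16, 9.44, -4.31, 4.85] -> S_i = Random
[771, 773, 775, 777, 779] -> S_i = 771 + 2*i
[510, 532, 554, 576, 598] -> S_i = 510 + 22*i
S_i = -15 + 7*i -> [-15, -8, -1, 6, 13]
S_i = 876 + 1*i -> [876, 877, 878, 879, 880]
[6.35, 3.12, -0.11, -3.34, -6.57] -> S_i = 6.35 + -3.23*i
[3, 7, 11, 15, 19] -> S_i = 3 + 4*i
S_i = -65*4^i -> [-65, -260, -1040, -4160, -16640]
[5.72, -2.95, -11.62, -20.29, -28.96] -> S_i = 5.72 + -8.67*i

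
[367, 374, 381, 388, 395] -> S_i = 367 + 7*i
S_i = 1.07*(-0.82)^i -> [1.07, -0.88, 0.72, -0.59, 0.48]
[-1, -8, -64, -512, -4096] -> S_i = -1*8^i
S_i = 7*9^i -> [7, 63, 567, 5103, 45927]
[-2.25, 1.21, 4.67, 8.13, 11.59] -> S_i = -2.25 + 3.46*i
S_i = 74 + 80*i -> [74, 154, 234, 314, 394]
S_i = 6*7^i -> [6, 42, 294, 2058, 14406]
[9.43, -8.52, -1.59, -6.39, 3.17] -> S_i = Random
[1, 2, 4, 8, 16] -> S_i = 1*2^i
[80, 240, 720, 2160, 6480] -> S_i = 80*3^i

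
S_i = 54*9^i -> [54, 486, 4374, 39366, 354294]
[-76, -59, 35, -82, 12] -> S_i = Random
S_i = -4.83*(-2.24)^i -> [-4.83, 10.82, -24.24, 54.29, -121.6]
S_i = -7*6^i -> [-7, -42, -252, -1512, -9072]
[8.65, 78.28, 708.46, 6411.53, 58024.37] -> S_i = 8.65*9.05^i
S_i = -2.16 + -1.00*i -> [-2.16, -3.16, -4.16, -5.16, -6.16]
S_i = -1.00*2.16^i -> [-1.0, -2.16, -4.67, -10.08, -21.77]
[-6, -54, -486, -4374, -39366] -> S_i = -6*9^i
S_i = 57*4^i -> [57, 228, 912, 3648, 14592]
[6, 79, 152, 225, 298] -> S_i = 6 + 73*i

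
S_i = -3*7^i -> [-3, -21, -147, -1029, -7203]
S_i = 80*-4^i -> [80, -320, 1280, -5120, 20480]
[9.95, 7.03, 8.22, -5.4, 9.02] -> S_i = Random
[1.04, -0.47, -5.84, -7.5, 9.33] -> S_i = Random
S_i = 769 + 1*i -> [769, 770, 771, 772, 773]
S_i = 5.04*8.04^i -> [5.04, 40.52, 325.79, 2619.38, 21059.82]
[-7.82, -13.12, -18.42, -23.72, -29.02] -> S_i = -7.82 + -5.30*i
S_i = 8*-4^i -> [8, -32, 128, -512, 2048]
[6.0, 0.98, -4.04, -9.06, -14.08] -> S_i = 6.00 + -5.02*i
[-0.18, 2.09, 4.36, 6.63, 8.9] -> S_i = -0.18 + 2.27*i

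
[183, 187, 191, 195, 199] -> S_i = 183 + 4*i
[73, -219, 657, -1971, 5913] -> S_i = 73*-3^i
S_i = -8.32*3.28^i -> [-8.32, -27.29, -89.51, -293.59, -962.98]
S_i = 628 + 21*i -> [628, 649, 670, 691, 712]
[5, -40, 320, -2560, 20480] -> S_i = 5*-8^i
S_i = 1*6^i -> [1, 6, 36, 216, 1296]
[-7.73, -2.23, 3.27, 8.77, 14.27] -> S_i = -7.73 + 5.50*i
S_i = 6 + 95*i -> [6, 101, 196, 291, 386]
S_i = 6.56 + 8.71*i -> [6.56, 15.27, 23.98, 32.69, 41.4]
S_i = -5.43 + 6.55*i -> [-5.43, 1.12, 7.67, 14.22, 20.77]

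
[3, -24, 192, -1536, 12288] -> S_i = 3*-8^i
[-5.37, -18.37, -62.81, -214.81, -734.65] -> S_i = -5.37*3.42^i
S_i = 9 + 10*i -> [9, 19, 29, 39, 49]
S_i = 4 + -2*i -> [4, 2, 0, -2, -4]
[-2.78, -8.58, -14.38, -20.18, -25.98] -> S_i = -2.78 + -5.80*i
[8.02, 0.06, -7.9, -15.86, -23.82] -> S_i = 8.02 + -7.96*i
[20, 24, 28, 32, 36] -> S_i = 20 + 4*i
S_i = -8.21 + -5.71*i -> [-8.21, -13.92, -19.63, -25.34, -31.05]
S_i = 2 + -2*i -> [2, 0, -2, -4, -6]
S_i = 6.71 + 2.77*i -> [6.71, 9.48, 12.25, 15.02, 17.79]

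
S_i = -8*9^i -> [-8, -72, -648, -5832, -52488]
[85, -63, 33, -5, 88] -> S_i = Random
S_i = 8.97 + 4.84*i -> [8.97, 13.81, 18.65, 23.49, 28.33]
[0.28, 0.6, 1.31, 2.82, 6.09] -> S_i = 0.28*2.16^i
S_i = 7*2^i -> [7, 14, 28, 56, 112]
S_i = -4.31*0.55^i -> [-4.31, -2.37, -1.3, -0.72, -0.39]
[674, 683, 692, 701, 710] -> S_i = 674 + 9*i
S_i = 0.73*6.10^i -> [0.73, 4.45, 27.16, 165.7, 1010.75]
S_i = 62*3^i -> [62, 186, 558, 1674, 5022]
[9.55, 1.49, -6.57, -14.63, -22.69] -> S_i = 9.55 + -8.06*i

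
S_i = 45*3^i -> [45, 135, 405, 1215, 3645]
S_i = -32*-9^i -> [-32, 288, -2592, 23328, -209952]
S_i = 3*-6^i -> [3, -18, 108, -648, 3888]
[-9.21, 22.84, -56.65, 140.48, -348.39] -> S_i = -9.21*(-2.48)^i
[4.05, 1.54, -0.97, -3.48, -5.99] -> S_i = 4.05 + -2.51*i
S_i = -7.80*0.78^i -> [-7.8, -6.08, -4.75, -3.7, -2.89]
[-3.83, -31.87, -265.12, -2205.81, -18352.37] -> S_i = -3.83*8.32^i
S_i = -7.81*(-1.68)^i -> [-7.81, 13.12, -22.04, 37.03, -62.21]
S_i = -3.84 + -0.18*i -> [-3.84, -4.02, -4.2, -4.38, -4.56]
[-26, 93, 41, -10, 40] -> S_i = Random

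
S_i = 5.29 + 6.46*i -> [5.29, 11.75, 18.21, 24.67, 31.13]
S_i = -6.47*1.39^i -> [-6.47, -8.99, -12.5, -17.38, -24.15]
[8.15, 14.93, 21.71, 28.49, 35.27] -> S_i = 8.15 + 6.78*i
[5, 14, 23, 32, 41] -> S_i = 5 + 9*i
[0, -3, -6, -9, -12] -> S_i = 0 + -3*i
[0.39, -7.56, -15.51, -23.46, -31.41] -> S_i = 0.39 + -7.95*i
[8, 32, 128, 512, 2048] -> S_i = 8*4^i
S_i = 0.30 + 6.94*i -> [0.3, 7.24, 14.18, 21.12, 28.06]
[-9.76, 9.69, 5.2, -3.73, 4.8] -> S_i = Random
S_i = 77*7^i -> [77, 539, 3773, 26411, 184877]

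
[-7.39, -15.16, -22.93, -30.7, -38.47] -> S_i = -7.39 + -7.77*i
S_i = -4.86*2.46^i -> [-4.86, -11.96, -29.41, -72.35, -177.98]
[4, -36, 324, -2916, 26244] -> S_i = 4*-9^i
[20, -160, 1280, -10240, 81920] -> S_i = 20*-8^i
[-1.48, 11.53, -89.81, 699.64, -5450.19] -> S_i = -1.48*(-7.79)^i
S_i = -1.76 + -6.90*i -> [-1.76, -8.66, -15.56, -22.46, -29.36]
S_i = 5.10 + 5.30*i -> [5.1, 10.4, 15.7, 21.0, 26.3]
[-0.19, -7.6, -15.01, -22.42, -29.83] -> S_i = -0.19 + -7.41*i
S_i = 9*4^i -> [9, 36, 144, 576, 2304]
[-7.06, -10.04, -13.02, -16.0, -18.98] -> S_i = -7.06 + -2.98*i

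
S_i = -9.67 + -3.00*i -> [-9.67, -12.67, -15.67, -18.67, -21.67]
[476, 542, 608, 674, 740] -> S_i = 476 + 66*i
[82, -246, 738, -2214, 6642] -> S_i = 82*-3^i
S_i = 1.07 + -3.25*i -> [1.07, -2.18, -5.43, -8.68, -11.93]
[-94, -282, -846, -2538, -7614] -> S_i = -94*3^i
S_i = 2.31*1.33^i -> [2.31, 3.07, 4.09, 5.43, 7.23]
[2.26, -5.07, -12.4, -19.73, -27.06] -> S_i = 2.26 + -7.33*i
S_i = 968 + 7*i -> [968, 975, 982, 989, 996]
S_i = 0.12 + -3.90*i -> [0.12, -3.78, -7.68, -11.58, -15.48]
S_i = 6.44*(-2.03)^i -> [6.44, -13.07, 26.54, -53.87, 109.36]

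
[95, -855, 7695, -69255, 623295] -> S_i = 95*-9^i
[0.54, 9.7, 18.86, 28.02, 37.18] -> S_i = 0.54 + 9.16*i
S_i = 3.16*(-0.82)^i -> [3.16, -2.59, 2.12, -1.74, 1.43]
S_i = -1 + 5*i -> [-1, 4, 9, 14, 19]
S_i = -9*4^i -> [-9, -36, -144, -576, -2304]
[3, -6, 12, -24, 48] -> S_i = 3*-2^i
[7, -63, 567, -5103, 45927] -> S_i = 7*-9^i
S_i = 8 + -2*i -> [8, 6, 4, 2, 0]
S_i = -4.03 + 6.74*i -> [-4.03, 2.71, 9.45, 16.19, 22.93]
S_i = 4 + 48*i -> [4, 52, 100, 148, 196]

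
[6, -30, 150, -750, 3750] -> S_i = 6*-5^i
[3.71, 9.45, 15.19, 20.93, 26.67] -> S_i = 3.71 + 5.74*i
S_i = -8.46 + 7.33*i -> [-8.46, -1.13, 6.2, 13.53, 20.86]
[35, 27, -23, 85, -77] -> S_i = Random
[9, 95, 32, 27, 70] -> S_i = Random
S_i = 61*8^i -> [61, 488, 3904, 31232, 249856]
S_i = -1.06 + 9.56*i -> [-1.06, 8.5, 18.06, 27.62, 37.18]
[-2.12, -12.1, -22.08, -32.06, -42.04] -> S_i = -2.12 + -9.98*i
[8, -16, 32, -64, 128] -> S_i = 8*-2^i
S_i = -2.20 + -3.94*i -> [-2.2, -6.14, -10.08, -14.02, -17.96]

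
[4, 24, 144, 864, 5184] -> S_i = 4*6^i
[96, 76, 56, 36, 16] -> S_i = 96 + -20*i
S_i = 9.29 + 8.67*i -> [9.29, 17.96, 26.63, 35.3, 43.97]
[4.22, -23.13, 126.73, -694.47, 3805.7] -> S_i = 4.22*(-5.48)^i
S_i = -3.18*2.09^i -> [-3.18, -6.65, -13.89, -29.03, -60.68]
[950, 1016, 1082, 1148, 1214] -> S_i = 950 + 66*i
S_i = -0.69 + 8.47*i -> [-0.69, 7.78, 16.25, 24.72, 33.19]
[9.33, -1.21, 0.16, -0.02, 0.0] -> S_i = 9.33*(-0.13)^i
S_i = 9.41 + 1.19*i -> [9.41, 10.6, 11.79, 12.98, 14.17]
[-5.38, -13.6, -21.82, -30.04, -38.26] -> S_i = -5.38 + -8.22*i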